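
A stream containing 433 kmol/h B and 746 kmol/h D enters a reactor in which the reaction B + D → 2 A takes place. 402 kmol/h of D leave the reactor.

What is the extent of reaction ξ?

ξ = 344 kmol/h

For D: n = n₀ − 1ξ → 402 = 746 − 1ξ, giving ξ = 344 kmol/h.
Outlet amounts (n = n₀ + ν ξ):
  B: 433 − 1(344) = 89
  D: 746 − 1(344) = 402
  A: 0 + 2(344) = 688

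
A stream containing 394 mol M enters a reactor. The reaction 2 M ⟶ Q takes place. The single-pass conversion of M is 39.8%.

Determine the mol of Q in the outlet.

78.4 mol

M reacted = 0.398 × 394 = 156.8 mol; ν_M = −2, so ξ = 156.8/2 = 78.41 mol.
Outlet amounts (n = n₀ + ν ξ):
  M: 394 − 2(78.41) = 237.2
  Q: 0 + 1(78.41) = 78.41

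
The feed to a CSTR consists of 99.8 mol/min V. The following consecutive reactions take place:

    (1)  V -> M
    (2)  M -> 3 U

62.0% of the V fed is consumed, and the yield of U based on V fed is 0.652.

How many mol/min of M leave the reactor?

40.2 mol/min

Conversion of V: V consumed = 1ξ₁ = 0.62 × 99.8 → ξ₁ = 61.88 mol/min.
Yield of U: 3ξ₂ / 99.8 = 0.652 → ξ₂ = 21.69 mol/min.
Outlet amounts (n = n₀ + Σ ν·ξ):
  V: 99.8 − 1(61.88) = 37.92
  M: 0 + 1(61.88) − 1(21.69) = 40.19
  U: 0 + 3(21.69) = 65.07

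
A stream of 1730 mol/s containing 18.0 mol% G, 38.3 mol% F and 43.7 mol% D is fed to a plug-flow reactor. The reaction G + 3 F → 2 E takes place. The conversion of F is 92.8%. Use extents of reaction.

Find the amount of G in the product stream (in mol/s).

106 mol/s

F reacted = 0.928 × 662.6 = 614.9 mol/s; ν_F = −3, so ξ = 614.9/3 = 205 mol/s.
Outlet amounts (n = n₀ + ν ξ):
  G: 311.4 − 1(205) = 106.4
  F: 662.6 − 3(205) = 47.71
  E: 0 + 2(205) = 409.9
  D: 756 (inert)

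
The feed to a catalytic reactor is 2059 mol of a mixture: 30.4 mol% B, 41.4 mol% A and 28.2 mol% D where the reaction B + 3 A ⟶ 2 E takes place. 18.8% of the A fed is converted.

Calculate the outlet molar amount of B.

573 mol

A reacted = 0.188 × 852.4 = 160.3 mol; ν_A = −3, so ξ = 160.3/3 = 53.42 mol.
Outlet amounts (n = n₀ + ν ξ):
  B: 625.9 − 1(53.42) = 572.5
  A: 852.4 − 3(53.42) = 692.2
  E: 0 + 2(53.42) = 106.8
  D: 580.6 (inert)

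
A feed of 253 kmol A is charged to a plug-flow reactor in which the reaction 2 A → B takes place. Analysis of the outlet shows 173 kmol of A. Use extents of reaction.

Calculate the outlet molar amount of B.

For A: n = n₀ − 2ξ → 173 = 253 − 2ξ, giving ξ = 40 kmol.
Outlet amounts (n = n₀ + ν ξ):
  A: 253 − 2(40) = 173
  B: 0 + 1(40) = 40

40 kmol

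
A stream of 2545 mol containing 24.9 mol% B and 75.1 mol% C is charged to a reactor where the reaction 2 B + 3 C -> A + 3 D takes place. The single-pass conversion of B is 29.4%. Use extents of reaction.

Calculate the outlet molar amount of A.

B reacted = 0.294 × 633.7 = 186.3 mol; ν_B = −2, so ξ = 186.3/2 = 93.15 mol.
Outlet amounts (n = n₀ + ν ξ):
  B: 633.7 − 2(93.15) = 447.4
  C: 1911 − 3(93.15) = 1632
  A: 0 + 1(93.15) = 93.15
  D: 0 + 3(93.15) = 279.5

93.2 mol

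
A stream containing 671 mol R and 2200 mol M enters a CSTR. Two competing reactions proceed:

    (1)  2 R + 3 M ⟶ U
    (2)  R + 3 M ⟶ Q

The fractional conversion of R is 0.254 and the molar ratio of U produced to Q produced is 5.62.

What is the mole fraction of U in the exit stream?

0.0311

Conversion of R: R consumed = 0.254 × 671 = 170.4 mol = 2ξ₁ + 1ξ₂.
Selectivity: 1ξ₁ / (1ξ₂) = 5.62 → ξ₁ = 5.62 ξ₂.
Substitute: (2·5.62 + 1) ξ₂ = 170.4 → ξ₂ = 13.92 mol, ξ₁ = 78.25 mol.
Outlet amounts (n = n₀ + Σ ν·ξ):
  R: 671 − 2(78.25) − 1(13.92) = 500.6
  M: 2200 − 3(78.25) − 3(13.92) = 1923
  U: 0 + 1(78.25) = 78.25
  Q: 0 + 1(13.92) = 13.92
Total out = 2516 mol; y_U = 78.25 / 2516 = 0.0311.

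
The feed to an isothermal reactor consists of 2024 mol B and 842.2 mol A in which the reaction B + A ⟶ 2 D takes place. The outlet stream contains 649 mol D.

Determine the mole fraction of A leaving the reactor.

0.181

For D: n = n₀ + 2ξ → 649 = 0 + 2ξ, giving ξ = 324.5 mol.
Outlet amounts (n = n₀ + ν ξ):
  B: 2024 − 1(324.5) = 1700
  A: 842.2 − 1(324.5) = 517.7
  D: 0 + 2(324.5) = 649
Total out = 2866 mol; y_A = 517.7 / 2866 = 0.1806.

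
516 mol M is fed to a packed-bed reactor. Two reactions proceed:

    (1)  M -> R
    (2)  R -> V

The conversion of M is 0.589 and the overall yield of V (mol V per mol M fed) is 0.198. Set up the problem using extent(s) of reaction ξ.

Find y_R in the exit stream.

0.391

Conversion of M: M consumed = 1ξ₁ = 0.589 × 516 → ξ₁ = 303.9 mol.
Yield of V: 1ξ₂ / 516 = 0.198 → ξ₂ = 102.2 mol.
Outlet amounts (n = n₀ + Σ ν·ξ):
  M: 516 − 1(303.9) = 212.1
  R: 0 + 1(303.9) − 1(102.2) = 201.8
  V: 0 + 1(102.2) = 102.2
Total out = 516 mol; y_R = 201.8 / 516 = 0.391.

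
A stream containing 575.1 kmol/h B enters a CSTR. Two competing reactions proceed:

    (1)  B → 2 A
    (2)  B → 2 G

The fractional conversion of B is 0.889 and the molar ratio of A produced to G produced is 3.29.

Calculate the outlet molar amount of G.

Conversion of B: B consumed = 0.889 × 575.1 = 511.3 kmol/h = 1ξ₁ + 1ξ₂.
Selectivity: 2ξ₁ / (2ξ₂) = 3.29 → ξ₁ = 3.29 ξ₂.
Substitute: (1·3.29 + 1) ξ₂ = 511.3 → ξ₂ = 119.2 kmol/h, ξ₁ = 392.1 kmol/h.
Outlet amounts (n = n₀ + Σ ν·ξ):
  B: 575.1 − 1(392.1) − 1(119.2) = 63.84
  A: 0 + 2(392.1) = 784.2
  G: 0 + 2(119.2) = 238.4

238 kmol/h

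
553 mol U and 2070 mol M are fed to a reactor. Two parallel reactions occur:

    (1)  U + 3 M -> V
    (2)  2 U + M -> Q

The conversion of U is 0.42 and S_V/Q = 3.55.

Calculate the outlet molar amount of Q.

41.8 mol

Conversion of U: U consumed = 0.42 × 553 = 232.3 mol = 1ξ₁ + 2ξ₂.
Selectivity: 1ξ₁ / (1ξ₂) = 3.55 → ξ₁ = 3.55 ξ₂.
Substitute: (1·3.55 + 2) ξ₂ = 232.3 → ξ₂ = 41.85 mol, ξ₁ = 148.6 mol.
Outlet amounts (n = n₀ + Σ ν·ξ):
  U: 553 − 1(148.6) − 2(41.85) = 320.7
  M: 2070 − 3(148.6) − 1(41.85) = 1582
  V: 0 + 1(148.6) = 148.6
  Q: 0 + 1(41.85) = 41.85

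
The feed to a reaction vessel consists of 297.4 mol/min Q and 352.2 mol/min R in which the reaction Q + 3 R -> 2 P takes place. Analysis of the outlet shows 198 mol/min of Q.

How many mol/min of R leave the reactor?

54 mol/min

For Q: n = n₀ − 1ξ → 198 = 297.4 − 1ξ, giving ξ = 99.4 mol/min.
Outlet amounts (n = n₀ + ν ξ):
  Q: 297.4 − 1(99.4) = 198
  R: 352.2 − 3(99.4) = 54
  P: 0 + 2(99.4) = 198.8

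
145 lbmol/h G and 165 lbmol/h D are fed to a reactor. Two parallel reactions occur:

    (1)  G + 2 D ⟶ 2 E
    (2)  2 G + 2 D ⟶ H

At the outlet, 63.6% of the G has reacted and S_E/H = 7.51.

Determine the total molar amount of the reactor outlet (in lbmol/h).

202 lbmol/h

Conversion of G: G consumed = 0.636 × 145 = 92.22 lbmol/h = 1ξ₁ + 2ξ₂.
Selectivity: 2ξ₁ / (1ξ₂) = 7.51 → ξ₁ = 3.755 ξ₂.
Substitute: (1·3.755 + 2) ξ₂ = 92.22 → ξ₂ = 16.02 lbmol/h, ξ₁ = 60.17 lbmol/h.
Outlet amounts (n = n₀ + Σ ν·ξ):
  G: 145 − 1(60.17) − 2(16.02) = 52.78
  D: 165 − 2(60.17) − 2(16.02) = 12.61
  E: 0 + 2(60.17) = 120.3
  H: 0 + 1(16.02) = 16.02
Total out = 52.78 + 12.61 + 120.3 + 16.02 = 201.8 lbmol/h.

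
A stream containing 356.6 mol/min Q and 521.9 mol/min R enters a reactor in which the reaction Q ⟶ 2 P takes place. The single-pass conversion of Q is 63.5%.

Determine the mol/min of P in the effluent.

453 mol/min

Q reacted = 0.635 × 356.6 = 226.4 mol/min; ν_Q = −1, so ξ = 226.4/1 = 226.4 mol/min.
Outlet amounts (n = n₀ + ν ξ):
  Q: 356.6 − 1(226.4) = 130.2
  P: 0 + 2(226.4) = 452.9
  R: 521.9 (inert)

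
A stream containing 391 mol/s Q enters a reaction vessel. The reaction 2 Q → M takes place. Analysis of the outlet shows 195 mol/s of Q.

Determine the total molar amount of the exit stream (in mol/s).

For Q: n = n₀ − 2ξ → 195 = 391 − 2ξ, giving ξ = 98 mol/s.
Outlet amounts (n = n₀ + ν ξ):
  Q: 391 − 2(98) = 195
  M: 0 + 1(98) = 98
Total out = 195 + 98 = 293 mol/s.

293 mol/s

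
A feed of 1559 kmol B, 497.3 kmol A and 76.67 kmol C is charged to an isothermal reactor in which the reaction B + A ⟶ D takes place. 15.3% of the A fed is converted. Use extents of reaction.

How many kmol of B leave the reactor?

1480 kmol

A reacted = 0.153 × 497.3 = 76.09 kmol; ν_A = −1, so ξ = 76.09/1 = 76.09 kmol.
Outlet amounts (n = n₀ + ν ξ):
  B: 1559 − 1(76.09) = 1483
  A: 497.3 − 1(76.09) = 421.2
  D: 0 + 1(76.09) = 76.09
  C: 76.67 (inert)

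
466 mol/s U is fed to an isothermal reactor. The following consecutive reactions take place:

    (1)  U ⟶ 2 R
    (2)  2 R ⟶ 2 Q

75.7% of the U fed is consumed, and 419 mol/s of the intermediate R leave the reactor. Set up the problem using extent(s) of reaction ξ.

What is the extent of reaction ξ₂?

ξ₂ = 143 mol/s

Conversion of U: U consumed = 1ξ₁ = 0.757 × 466 → ξ₁ = 352.8 mol/s.
R balance: n_R = 0 + 2ξ₁ − 2ξ₂ = 419 → ξ₂ = (2·352.8 − 419)/2 = 143.3 mol/s.
Outlet amounts (n = n₀ + Σ ν·ξ):
  U: 466 − 1(352.8) = 113.2
  R: 0 + 2(352.8) − 2(143.3) = 419
  Q: 0 + 2(143.3) = 286.5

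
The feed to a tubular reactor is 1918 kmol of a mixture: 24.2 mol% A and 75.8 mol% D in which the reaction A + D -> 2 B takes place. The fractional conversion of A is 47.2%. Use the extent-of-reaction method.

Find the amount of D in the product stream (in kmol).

1230 kmol

A reacted = 0.472 × 464.2 = 219.1 kmol; ν_A = −1, so ξ = 219.1/1 = 219.1 kmol.
Outlet amounts (n = n₀ + ν ξ):
  A: 464.2 − 1(219.1) = 245.1
  D: 1454 − 1(219.1) = 1235
  B: 0 + 2(219.1) = 438.2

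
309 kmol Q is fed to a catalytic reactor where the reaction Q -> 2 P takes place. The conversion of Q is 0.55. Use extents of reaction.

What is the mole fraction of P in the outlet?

Q reacted = 0.55 × 309 = 170 kmol; ν_Q = −1, so ξ = 170/1 = 170 kmol.
Outlet amounts (n = n₀ + ν ξ):
  Q: 309 − 1(170) = 139
  P: 0 + 2(170) = 339.9
Total out = 479 kmol; y_P = 339.9 / 479 = 0.7097.

0.71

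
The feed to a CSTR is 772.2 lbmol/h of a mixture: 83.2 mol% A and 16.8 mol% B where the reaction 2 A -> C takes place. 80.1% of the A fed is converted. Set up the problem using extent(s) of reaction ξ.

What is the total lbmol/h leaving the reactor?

515 lbmol/h

A reacted = 0.801 × 642.5 = 514.6 lbmol/h; ν_A = −2, so ξ = 514.6/2 = 257.3 lbmol/h.
Outlet amounts (n = n₀ + ν ξ):
  A: 642.5 − 2(257.3) = 127.9
  C: 0 + 1(257.3) = 257.3
  B: 129.7 (inert)
Total out = 127.9 + 257.3 + 129.7 = 514.9 lbmol/h.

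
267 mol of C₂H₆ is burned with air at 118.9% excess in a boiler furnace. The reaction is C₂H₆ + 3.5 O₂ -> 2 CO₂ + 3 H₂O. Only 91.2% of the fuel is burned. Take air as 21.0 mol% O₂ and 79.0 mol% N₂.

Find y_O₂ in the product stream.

Stoichiometric O₂ = 3.5 × 267 = 934.5 mol; O₂ fed = 934.5 × 2.189 = 2046 mol.
N₂ fed = 2046 × 79/21 = 7695 mol.
Fuel reacted = 0.912 × 267 → ξ = 243.5 mol.
Outlet (n = n₀ + ν ξ):
  C₂H₆: 267 − 1(243.5) = 23.5
  O₂: 2046 − 3.5(243.5) = 1193
  N₂: 7695 (inert)
  CO₂: 0 + 2(243.5) = 487
  H₂O: 0 + 3(243.5) = 730.5
Total out = 10130 mol; y_O₂ = 1193 / 10130 = 0.1178.

0.118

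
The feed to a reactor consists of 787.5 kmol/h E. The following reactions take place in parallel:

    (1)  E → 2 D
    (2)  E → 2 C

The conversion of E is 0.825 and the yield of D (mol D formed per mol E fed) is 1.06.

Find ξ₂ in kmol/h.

Yield of D: 2ξ₁ / 787.5 = 1.06 → ξ₁ = 417.4 kmol/h.
Conversion of E: 1ξ₁ + 1ξ₂ = 0.825 × 787.5 = 649.7 → ξ₂ = 232.3 kmol/h.
Outlet amounts (n = n₀ + Σ ν·ξ):
  E: 787.5 − 1(417.4) − 1(232.3) = 137.8
  D: 0 + 2(417.4) = 834.8
  C: 0 + 2(232.3) = 464.6

ξ₂ = 232 kmol/h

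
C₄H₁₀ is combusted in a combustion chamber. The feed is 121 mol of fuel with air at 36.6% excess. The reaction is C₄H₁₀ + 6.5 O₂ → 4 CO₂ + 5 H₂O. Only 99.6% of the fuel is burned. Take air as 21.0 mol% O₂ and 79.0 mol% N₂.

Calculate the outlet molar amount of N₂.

4040 mol

Stoichiometric O₂ = 6.5 × 121 = 786.5 mol; O₂ fed = 786.5 × 1.366 = 1074 mol.
N₂ fed = 1074 × 79/21 = 4042 mol.
Fuel reacted = 0.996 × 121 → ξ = 120.5 mol.
Outlet (n = n₀ + ν ξ):
  C₄H₁₀: 121 − 1(120.5) = 0.484
  O₂: 1074 − 6.5(120.5) = 291
  N₂: 4042 (inert)
  CO₂: 0 + 4(120.5) = 482.1
  H₂O: 0 + 5(120.5) = 602.6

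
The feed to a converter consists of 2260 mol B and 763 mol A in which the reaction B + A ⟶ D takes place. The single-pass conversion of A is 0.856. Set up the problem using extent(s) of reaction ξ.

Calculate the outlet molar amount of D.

A reacted = 0.856 × 763 = 653.1 mol; ν_A = −1, so ξ = 653.1/1 = 653.1 mol.
Outlet amounts (n = n₀ + ν ξ):
  B: 2260 − 1(653.1) = 1607
  A: 763 − 1(653.1) = 109.9
  D: 0 + 1(653.1) = 653.1

653 mol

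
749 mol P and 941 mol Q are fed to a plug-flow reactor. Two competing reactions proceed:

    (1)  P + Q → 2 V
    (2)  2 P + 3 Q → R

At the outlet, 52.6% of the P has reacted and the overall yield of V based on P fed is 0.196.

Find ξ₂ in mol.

Yield of V: 2ξ₁ / 749 = 0.196 → ξ₁ = 73.4 mol.
Conversion of P: 1ξ₁ + 2ξ₂ = 0.526 × 749 = 394 → ξ₂ = 160.3 mol.
Outlet amounts (n = n₀ + Σ ν·ξ):
  P: 749 − 1(73.4) − 2(160.3) = 355
  Q: 941 − 1(73.4) − 3(160.3) = 386.7
  V: 0 + 2(73.4) = 146.8
  R: 0 + 1(160.3) = 160.3

ξ₂ = 160 mol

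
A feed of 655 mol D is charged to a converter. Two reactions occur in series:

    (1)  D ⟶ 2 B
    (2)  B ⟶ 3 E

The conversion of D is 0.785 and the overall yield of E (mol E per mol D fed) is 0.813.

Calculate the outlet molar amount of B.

Conversion of D: D consumed = 1ξ₁ = 0.785 × 655 → ξ₁ = 514.2 mol.
Yield of E: 3ξ₂ / 655 = 0.813 → ξ₂ = 177.5 mol.
Outlet amounts (n = n₀ + Σ ν·ξ):
  D: 655 − 1(514.2) = 140.8
  B: 0 + 2(514.2) − 1(177.5) = 850.8
  E: 0 + 3(177.5) = 532.5

851 mol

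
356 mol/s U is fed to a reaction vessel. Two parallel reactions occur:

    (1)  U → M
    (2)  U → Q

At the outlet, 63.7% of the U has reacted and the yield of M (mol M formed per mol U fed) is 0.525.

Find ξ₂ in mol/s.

Yield of M: 1ξ₁ / 356 = 0.525 → ξ₁ = 186.9 mol/s.
Conversion of U: 1ξ₁ + 1ξ₂ = 0.637 × 356 = 226.8 → ξ₂ = 39.87 mol/s.
Outlet amounts (n = n₀ + Σ ν·ξ):
  U: 356 − 1(186.9) − 1(39.87) = 129.2
  M: 0 + 1(186.9) = 186.9
  Q: 0 + 1(39.87) = 39.87

ξ₂ = 39.9 mol/s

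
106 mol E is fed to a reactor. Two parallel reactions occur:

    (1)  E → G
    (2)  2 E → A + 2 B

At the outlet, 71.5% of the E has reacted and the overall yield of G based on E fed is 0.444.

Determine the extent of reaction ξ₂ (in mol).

Yield of G: 1ξ₁ / 106 = 0.444 → ξ₁ = 47.06 mol.
Conversion of E: 1ξ₁ + 2ξ₂ = 0.715 × 106 = 75.79 → ξ₂ = 14.36 mol.
Outlet amounts (n = n₀ + Σ ν·ξ):
  E: 106 − 1(47.06) − 2(14.36) = 30.21
  G: 0 + 1(47.06) = 47.06
  A: 0 + 1(14.36) = 14.36
  B: 0 + 2(14.36) = 28.73

ξ₂ = 14.4 mol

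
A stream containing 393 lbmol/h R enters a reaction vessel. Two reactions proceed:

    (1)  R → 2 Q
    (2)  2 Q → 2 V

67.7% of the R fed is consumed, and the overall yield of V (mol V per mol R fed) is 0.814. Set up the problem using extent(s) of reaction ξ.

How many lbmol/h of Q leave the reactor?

Conversion of R: R consumed = 1ξ₁ = 0.677 × 393 → ξ₁ = 266.1 lbmol/h.
Yield of V: 2ξ₂ / 393 = 0.814 → ξ₂ = 160 lbmol/h.
Outlet amounts (n = n₀ + Σ ν·ξ):
  R: 393 − 1(266.1) = 126.9
  Q: 0 + 2(266.1) − 2(160) = 212.2
  V: 0 + 2(160) = 319.9

212 lbmol/h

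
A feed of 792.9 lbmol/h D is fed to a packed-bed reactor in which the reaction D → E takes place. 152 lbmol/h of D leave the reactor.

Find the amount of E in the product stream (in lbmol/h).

641 lbmol/h

For D: n = n₀ − 1ξ → 152 = 792.9 − 1ξ, giving ξ = 640.9 lbmol/h.
Outlet amounts (n = n₀ + ν ξ):
  D: 792.9 − 1(640.9) = 152
  E: 0 + 1(640.9) = 640.9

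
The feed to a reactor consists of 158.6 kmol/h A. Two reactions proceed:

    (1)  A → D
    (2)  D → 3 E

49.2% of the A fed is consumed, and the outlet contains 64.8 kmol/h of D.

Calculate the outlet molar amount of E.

39.7 kmol/h

Conversion of A: A consumed = 1ξ₁ = 0.492 × 158.6 → ξ₁ = 78.03 kmol/h.
D balance: n_D = 0 + 1ξ₁ − 1ξ₂ = 64.8 → ξ₂ = (1·78.03 − 64.8)/1 = 13.23 kmol/h.
Outlet amounts (n = n₀ + Σ ν·ξ):
  A: 158.6 − 1(78.03) = 80.57
  D: 0 + 1(78.03) − 1(13.23) = 64.8
  E: 0 + 3(13.23) = 39.69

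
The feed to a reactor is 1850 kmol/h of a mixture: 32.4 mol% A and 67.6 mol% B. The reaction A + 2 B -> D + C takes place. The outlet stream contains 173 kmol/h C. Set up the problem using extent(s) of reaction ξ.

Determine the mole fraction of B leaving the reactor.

For C: n = n₀ + 1ξ → 173 = 0 + 1ξ, giving ξ = 173 kmol/h.
Outlet amounts (n = n₀ + ν ξ):
  A: 599.4 − 1(173) = 426.4
  B: 1251 − 2(173) = 904.6
  D: 0 + 1(173) = 173
  C: 0 + 1(173) = 173
Total out = 1677 kmol/h; y_B = 904.6 / 1677 = 0.5394.

0.539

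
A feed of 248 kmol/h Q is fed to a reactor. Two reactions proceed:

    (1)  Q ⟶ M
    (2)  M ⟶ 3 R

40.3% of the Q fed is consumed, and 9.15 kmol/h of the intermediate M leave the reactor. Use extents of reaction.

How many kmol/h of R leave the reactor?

Conversion of Q: Q consumed = 1ξ₁ = 0.403 × 248 → ξ₁ = 99.94 kmol/h.
M balance: n_M = 0 + 1ξ₁ − 1ξ₂ = 9.15 → ξ₂ = (1·99.94 − 9.15)/1 = 90.79 kmol/h.
Outlet amounts (n = n₀ + Σ ν·ξ):
  Q: 248 − 1(99.94) = 148.1
  M: 0 + 1(99.94) − 1(90.79) = 9.15
  R: 0 + 3(90.79) = 272.4

272 kmol/h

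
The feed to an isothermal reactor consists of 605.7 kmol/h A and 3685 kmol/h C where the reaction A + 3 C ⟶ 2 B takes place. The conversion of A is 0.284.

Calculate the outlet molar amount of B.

344 kmol/h

A reacted = 0.284 × 605.7 = 172 kmol/h; ν_A = −1, so ξ = 172/1 = 172 kmol/h.
Outlet amounts (n = n₀ + ν ξ):
  A: 605.7 − 1(172) = 433.7
  C: 3685 − 3(172) = 3169
  B: 0 + 2(172) = 344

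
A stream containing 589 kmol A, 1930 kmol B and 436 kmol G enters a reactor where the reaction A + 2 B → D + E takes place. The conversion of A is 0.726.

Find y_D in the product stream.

A reacted = 0.726 × 589 = 427.6 kmol; ν_A = −1, so ξ = 427.6/1 = 427.6 kmol.
Outlet amounts (n = n₀ + ν ξ):
  A: 589 − 1(427.6) = 161.4
  B: 1930 − 2(427.6) = 1075
  D: 0 + 1(427.6) = 427.6
  E: 0 + 1(427.6) = 427.6
  G: 436 (inert)
Total out = 2527 kmol; y_D = 427.6 / 2527 = 0.1692.

0.169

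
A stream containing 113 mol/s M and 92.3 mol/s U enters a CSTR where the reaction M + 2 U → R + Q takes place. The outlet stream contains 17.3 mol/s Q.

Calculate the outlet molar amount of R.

For Q: n = n₀ + 1ξ → 17.3 = 0 + 1ξ, giving ξ = 17.3 mol/s.
Outlet amounts (n = n₀ + ν ξ):
  M: 113 − 1(17.3) = 95.7
  U: 92.3 − 2(17.3) = 57.7
  R: 0 + 1(17.3) = 17.3
  Q: 0 + 1(17.3) = 17.3

17.3 mol/s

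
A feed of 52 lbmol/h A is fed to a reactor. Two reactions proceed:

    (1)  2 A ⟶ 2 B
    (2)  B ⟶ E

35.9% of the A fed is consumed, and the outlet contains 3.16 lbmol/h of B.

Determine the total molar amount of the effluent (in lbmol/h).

Conversion of A: A consumed = 2ξ₁ = 0.359 × 52 → ξ₁ = 9.334 lbmol/h.
B balance: n_B = 0 + 2ξ₁ − 1ξ₂ = 3.16 → ξ₂ = (2·9.334 − 3.16)/1 = 15.51 lbmol/h.
Outlet amounts (n = n₀ + Σ ν·ξ):
  A: 52 − 2(9.334) = 33.33
  B: 0 + 2(9.334) − 1(15.51) = 3.16
  E: 0 + 1(15.51) = 15.51
Total out = 33.33 + 3.16 + 15.51 = 52 lbmol/h.

52 lbmol/h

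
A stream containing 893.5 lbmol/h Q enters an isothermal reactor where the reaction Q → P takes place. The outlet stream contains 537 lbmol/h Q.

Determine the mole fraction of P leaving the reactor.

0.399

For Q: n = n₀ − 1ξ → 537 = 893.5 − 1ξ, giving ξ = 356.5 lbmol/h.
Outlet amounts (n = n₀ + ν ξ):
  Q: 893.5 − 1(356.5) = 537
  P: 0 + 1(356.5) = 356.5
Total out = 893.5 lbmol/h; y_P = 356.5 / 893.5 = 0.399.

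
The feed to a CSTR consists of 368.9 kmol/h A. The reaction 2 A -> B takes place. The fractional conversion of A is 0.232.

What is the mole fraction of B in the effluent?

0.131

A reacted = 0.232 × 368.9 = 85.58 kmol/h; ν_A = −2, so ξ = 85.58/2 = 42.79 kmol/h.
Outlet amounts (n = n₀ + ν ξ):
  A: 368.9 − 2(42.79) = 283.3
  B: 0 + 1(42.79) = 42.79
Total out = 326.1 kmol/h; y_B = 42.79 / 326.1 = 0.1312.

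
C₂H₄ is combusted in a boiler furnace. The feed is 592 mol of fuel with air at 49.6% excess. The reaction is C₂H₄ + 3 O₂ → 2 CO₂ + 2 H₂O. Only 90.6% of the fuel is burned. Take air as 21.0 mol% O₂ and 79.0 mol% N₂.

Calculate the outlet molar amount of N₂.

Stoichiometric O₂ = 3 × 592 = 1776 mol; O₂ fed = 1776 × 1.496 = 2657 mol.
N₂ fed = 2657 × 79/21 = 9995 mol.
Fuel reacted = 0.906 × 592 → ξ = 536.4 mol.
Outlet (n = n₀ + ν ξ):
  C₂H₄: 592 − 1(536.4) = 55.65
  O₂: 2657 − 3(536.4) = 1048
  N₂: 9995 (inert)
  CO₂: 0 + 2(536.4) = 1073
  H₂O: 0 + 2(536.4) = 1073

9990 mol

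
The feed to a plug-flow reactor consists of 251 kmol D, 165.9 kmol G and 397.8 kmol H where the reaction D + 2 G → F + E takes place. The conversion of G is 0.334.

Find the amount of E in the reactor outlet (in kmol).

27.7 kmol

G reacted = 0.334 × 165.9 = 55.41 kmol; ν_G = −2, so ξ = 55.41/2 = 27.71 kmol.
Outlet amounts (n = n₀ + ν ξ):
  D: 251 − 1(27.71) = 223.3
  G: 165.9 − 2(27.71) = 110.5
  F: 0 + 1(27.71) = 27.71
  E: 0 + 1(27.71) = 27.71
  H: 397.8 (inert)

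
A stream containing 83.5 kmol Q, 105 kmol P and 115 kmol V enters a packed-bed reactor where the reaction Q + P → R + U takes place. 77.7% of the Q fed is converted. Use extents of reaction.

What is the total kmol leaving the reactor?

Q reacted = 0.777 × 83.5 = 64.88 kmol; ν_Q = −1, so ξ = 64.88/1 = 64.88 kmol.
Outlet amounts (n = n₀ + ν ξ):
  Q: 83.5 − 1(64.88) = 18.62
  P: 105 − 1(64.88) = 40.12
  R: 0 + 1(64.88) = 64.88
  U: 0 + 1(64.88) = 64.88
  V: 115 (inert)
Total out = 18.62 + 40.12 + 64.88 + 64.88 + 115 = 303.5 kmol.

304 kmol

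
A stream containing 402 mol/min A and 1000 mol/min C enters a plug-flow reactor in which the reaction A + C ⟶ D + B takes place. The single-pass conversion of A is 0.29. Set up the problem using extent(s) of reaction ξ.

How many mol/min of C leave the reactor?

883 mol/min

A reacted = 0.29 × 402 = 116.6 mol/min; ν_A = −1, so ξ = 116.6/1 = 116.6 mol/min.
Outlet amounts (n = n₀ + ν ξ):
  A: 402 − 1(116.6) = 285.4
  C: 1000 − 1(116.6) = 883.4
  D: 0 + 1(116.6) = 116.6
  B: 0 + 1(116.6) = 116.6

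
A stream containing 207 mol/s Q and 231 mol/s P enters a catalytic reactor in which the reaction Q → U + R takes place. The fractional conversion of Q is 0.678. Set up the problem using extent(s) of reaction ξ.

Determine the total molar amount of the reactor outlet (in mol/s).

578 mol/s

Q reacted = 0.678 × 207 = 140.3 mol/s; ν_Q = −1, so ξ = 140.3/1 = 140.3 mol/s.
Outlet amounts (n = n₀ + ν ξ):
  Q: 207 − 1(140.3) = 66.65
  U: 0 + 1(140.3) = 140.3
  R: 0 + 1(140.3) = 140.3
  P: 231 (inert)
Total out = 66.65 + 140.3 + 140.3 + 231 = 578.3 mol/s.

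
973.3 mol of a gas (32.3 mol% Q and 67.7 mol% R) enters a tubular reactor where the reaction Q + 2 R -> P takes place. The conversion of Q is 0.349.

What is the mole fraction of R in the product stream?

Q reacted = 0.349 × 314.4 = 109.7 mol; ν_Q = −1, so ξ = 109.7/1 = 109.7 mol.
Outlet amounts (n = n₀ + ν ξ):
  Q: 314.4 − 1(109.7) = 204.7
  R: 658.9 − 2(109.7) = 439.5
  P: 0 + 1(109.7) = 109.7
Total out = 753.9 mol; y_R = 439.5 / 753.9 = 0.583.

0.583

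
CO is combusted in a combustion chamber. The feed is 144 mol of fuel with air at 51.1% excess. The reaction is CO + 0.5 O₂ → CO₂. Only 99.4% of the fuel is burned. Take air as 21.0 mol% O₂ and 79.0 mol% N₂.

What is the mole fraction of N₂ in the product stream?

Stoichiometric O₂ = 0.5 × 144 = 72 mol; O₂ fed = 72 × 1.511 = 108.8 mol.
N₂ fed = 108.8 × 79/21 = 409.3 mol.
Fuel reacted = 0.994 × 144 → ξ = 143.1 mol.
Outlet (n = n₀ + ν ξ):
  CO: 144 − 1(143.1) = 0.864
  O₂: 108.8 − 0.5(143.1) = 37.22
  N₂: 409.3 (inert)
  CO₂: 0 + 1(143.1) = 143.1
Total out = 590.5 mol; y_N₂ = 409.3 / 590.5 = 0.6931.

0.693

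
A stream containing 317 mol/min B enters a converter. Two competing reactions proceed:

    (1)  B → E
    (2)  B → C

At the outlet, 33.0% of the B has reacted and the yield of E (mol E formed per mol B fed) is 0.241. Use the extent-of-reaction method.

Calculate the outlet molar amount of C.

Yield of E: 1ξ₁ / 317 = 0.241 → ξ₁ = 76.4 mol/min.
Conversion of B: 1ξ₁ + 1ξ₂ = 0.33 × 317 = 104.6 → ξ₂ = 28.21 mol/min.
Outlet amounts (n = n₀ + Σ ν·ξ):
  B: 317 − 1(76.4) − 1(28.21) = 212.4
  E: 0 + 1(76.4) = 76.4
  C: 0 + 1(28.21) = 28.21

28.2 mol/min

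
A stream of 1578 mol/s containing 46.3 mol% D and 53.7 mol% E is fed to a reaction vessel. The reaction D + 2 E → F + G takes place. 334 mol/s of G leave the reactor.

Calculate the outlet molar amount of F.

For G: n = n₀ + 1ξ → 334 = 0 + 1ξ, giving ξ = 334 mol/s.
Outlet amounts (n = n₀ + ν ξ):
  D: 730.6 − 1(334) = 396.6
  E: 847.4 − 2(334) = 179.4
  F: 0 + 1(334) = 334
  G: 0 + 1(334) = 334

334 mol/s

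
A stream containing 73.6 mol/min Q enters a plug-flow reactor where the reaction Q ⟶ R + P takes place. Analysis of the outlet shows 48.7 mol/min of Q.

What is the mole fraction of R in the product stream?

For Q: n = n₀ − 1ξ → 48.7 = 73.6 − 1ξ, giving ξ = 24.9 mol/min.
Outlet amounts (n = n₀ + ν ξ):
  Q: 73.6 − 1(24.9) = 48.7
  R: 0 + 1(24.9) = 24.9
  P: 0 + 1(24.9) = 24.9
Total out = 98.5 mol/min; y_R = 24.9 / 98.5 = 0.2528.

0.253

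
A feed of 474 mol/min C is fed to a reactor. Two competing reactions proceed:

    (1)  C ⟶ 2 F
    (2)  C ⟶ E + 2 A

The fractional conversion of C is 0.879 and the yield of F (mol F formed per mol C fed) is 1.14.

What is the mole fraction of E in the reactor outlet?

Yield of F: 2ξ₁ / 474 = 1.14 → ξ₁ = 270.2 mol/min.
Conversion of C: 1ξ₁ + 1ξ₂ = 0.879 × 474 = 416.6 → ξ₂ = 146.5 mol/min.
Outlet amounts (n = n₀ + Σ ν·ξ):
  C: 474 − 1(270.2) − 1(146.5) = 57.35
  F: 0 + 2(270.2) = 540.4
  E: 0 + 1(146.5) = 146.5
  A: 0 + 2(146.5) = 292.9
Total out = 1037 mol/min; y_E = 146.5 / 1037 = 0.1412.

0.141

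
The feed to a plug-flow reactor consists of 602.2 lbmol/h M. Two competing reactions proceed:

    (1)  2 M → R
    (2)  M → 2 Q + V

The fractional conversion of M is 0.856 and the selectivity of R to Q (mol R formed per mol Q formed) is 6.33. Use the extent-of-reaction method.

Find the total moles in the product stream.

Conversion of M: M consumed = 0.856 × 602.2 = 515.5 lbmol/h = 2ξ₁ + 1ξ₂.
Selectivity: 1ξ₁ / (2ξ₂) = 6.33 → ξ₁ = 12.66 ξ₂.
Substitute: (2·12.66 + 1) ξ₂ = 515.5 → ξ₂ = 19.59 lbmol/h, ξ₁ = 247.9 lbmol/h.
Outlet amounts (n = n₀ + Σ ν·ξ):
  M: 602.2 − 2(247.9) − 1(19.59) = 86.72
  R: 0 + 1(247.9) = 247.9
  Q: 0 + 2(19.59) = 39.17
  V: 0 + 1(19.59) = 19.59
Total out = 86.72 + 247.9 + 39.17 + 19.59 = 393.4 lbmol/h.

393 lbmol/h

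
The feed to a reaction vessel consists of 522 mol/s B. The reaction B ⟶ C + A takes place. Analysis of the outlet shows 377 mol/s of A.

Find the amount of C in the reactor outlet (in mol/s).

377 mol/s

For A: n = n₀ + 1ξ → 377 = 0 + 1ξ, giving ξ = 377 mol/s.
Outlet amounts (n = n₀ + ν ξ):
  B: 522 − 1(377) = 145
  C: 0 + 1(377) = 377
  A: 0 + 1(377) = 377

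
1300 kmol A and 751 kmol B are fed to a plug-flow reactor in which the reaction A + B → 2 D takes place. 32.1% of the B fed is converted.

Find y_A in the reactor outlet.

B reacted = 0.321 × 751 = 241.1 kmol; ν_B = −1, so ξ = 241.1/1 = 241.1 kmol.
Outlet amounts (n = n₀ + ν ξ):
  A: 1300 − 1(241.1) = 1059
  B: 751 − 1(241.1) = 509.9
  D: 0 + 2(241.1) = 482.1
Total out = 2051 kmol; y_A = 1059 / 2051 = 0.5163.

0.516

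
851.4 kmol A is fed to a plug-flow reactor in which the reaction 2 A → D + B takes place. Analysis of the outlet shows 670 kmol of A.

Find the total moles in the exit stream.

851 kmol

For A: n = n₀ − 2ξ → 670 = 851.4 − 2ξ, giving ξ = 90.7 kmol.
Outlet amounts (n = n₀ + ν ξ):
  A: 851.4 − 2(90.7) = 670
  D: 0 + 1(90.7) = 90.7
  B: 0 + 1(90.7) = 90.7
Total out = 670 + 90.7 + 90.7 = 851.4 kmol.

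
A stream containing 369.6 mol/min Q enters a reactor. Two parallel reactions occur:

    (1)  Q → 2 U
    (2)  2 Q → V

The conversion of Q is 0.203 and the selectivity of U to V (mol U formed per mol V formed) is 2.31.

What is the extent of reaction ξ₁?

ξ₁ = 27.5 mol/min

Conversion of Q: Q consumed = 0.203 × 369.6 = 75.03 mol/min = 1ξ₁ + 2ξ₂.
Selectivity: 2ξ₁ / (1ξ₂) = 2.31 → ξ₁ = 1.155 ξ₂.
Substitute: (1·1.155 + 2) ξ₂ = 75.03 → ξ₂ = 23.78 mol/min, ξ₁ = 27.47 mol/min.
Outlet amounts (n = n₀ + Σ ν·ξ):
  Q: 369.6 − 1(27.47) − 2(23.78) = 294.6
  U: 0 + 2(27.47) = 54.93
  V: 0 + 1(23.78) = 23.78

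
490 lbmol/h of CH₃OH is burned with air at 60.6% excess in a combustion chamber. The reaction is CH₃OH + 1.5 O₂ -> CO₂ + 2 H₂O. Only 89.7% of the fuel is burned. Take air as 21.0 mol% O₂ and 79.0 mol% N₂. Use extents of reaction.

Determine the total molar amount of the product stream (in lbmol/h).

Stoichiometric O₂ = 1.5 × 490 = 735 lbmol/h; O₂ fed = 735 × 1.606 = 1180 lbmol/h.
N₂ fed = 1180 × 79/21 = 4441 lbmol/h.
Fuel reacted = 0.897 × 490 → ξ = 439.5 lbmol/h.
Outlet (n = n₀ + ν ξ):
  CH₃OH: 490 − 1(439.5) = 50.47
  O₂: 1180 − 1.5(439.5) = 521.1
  N₂: 4441 (inert)
  CO₂: 0 + 1(439.5) = 439.5
  H₂O: 0 + 2(439.5) = 879.1
Total out = 50.47 + 521.1 + 4441 + 439.5 + 879.1 = 6331 lbmol/h.

6330 lbmol/h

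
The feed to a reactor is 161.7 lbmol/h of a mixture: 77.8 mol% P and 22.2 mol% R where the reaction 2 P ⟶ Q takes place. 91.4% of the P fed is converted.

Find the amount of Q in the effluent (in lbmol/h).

57.5 lbmol/h

P reacted = 0.914 × 125.8 = 115 lbmol/h; ν_P = −2, so ξ = 115/2 = 57.49 lbmol/h.
Outlet amounts (n = n₀ + ν ξ):
  P: 125.8 − 2(57.49) = 10.82
  Q: 0 + 1(57.49) = 57.49
  R: 35.9 (inert)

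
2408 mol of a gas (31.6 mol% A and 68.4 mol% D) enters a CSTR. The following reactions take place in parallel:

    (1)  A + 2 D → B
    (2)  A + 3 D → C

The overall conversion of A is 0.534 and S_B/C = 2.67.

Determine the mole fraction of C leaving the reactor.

0.0746

Conversion of A: A consumed = 0.534 × 760.9 = 406.3 mol = 1ξ₁ + 1ξ₂.
Selectivity: 1ξ₁ / (1ξ₂) = 2.67 → ξ₁ = 2.67 ξ₂.
Substitute: (1·2.67 + 1) ξ₂ = 406.3 → ξ₂ = 110.7 mol, ξ₁ = 295.6 mol.
Outlet amounts (n = n₀ + Σ ν·ξ):
  A: 760.9 − 1(295.6) − 1(110.7) = 354.6
  D: 1647 − 2(295.6) − 3(110.7) = 723.7
  B: 0 + 1(295.6) = 295.6
  C: 0 + 1(110.7) = 110.7
Total out = 1485 mol; y_C = 110.7 / 1485 = 0.07458.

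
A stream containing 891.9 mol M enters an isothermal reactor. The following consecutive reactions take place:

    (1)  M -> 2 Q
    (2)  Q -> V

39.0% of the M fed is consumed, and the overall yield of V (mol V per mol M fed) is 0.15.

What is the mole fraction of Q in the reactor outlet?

0.453

Conversion of M: M consumed = 1ξ₁ = 0.39 × 891.9 → ξ₁ = 347.8 mol.
Yield of V: 1ξ₂ / 891.9 = 0.15 → ξ₂ = 133.8 mol.
Outlet amounts (n = n₀ + Σ ν·ξ):
  M: 891.9 − 1(347.8) = 544.1
  Q: 0 + 2(347.8) − 1(133.8) = 561.9
  V: 0 + 1(133.8) = 133.8
Total out = 1240 mol; y_Q = 561.9 / 1240 = 0.4532.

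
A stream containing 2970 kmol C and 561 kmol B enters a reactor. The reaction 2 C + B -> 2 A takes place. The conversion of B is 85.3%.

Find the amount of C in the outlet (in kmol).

B reacted = 0.853 × 561 = 478.5 kmol; ν_B = −1, so ξ = 478.5/1 = 478.5 kmol.
Outlet amounts (n = n₀ + ν ξ):
  C: 2970 − 2(478.5) = 2013
  B: 561 − 1(478.5) = 82.47
  A: 0 + 2(478.5) = 957.1

2010 kmol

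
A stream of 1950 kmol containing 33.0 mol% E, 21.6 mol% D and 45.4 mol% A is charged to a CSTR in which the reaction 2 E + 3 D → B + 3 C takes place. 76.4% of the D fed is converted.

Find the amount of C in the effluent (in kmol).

D reacted = 0.764 × 421.2 = 321.8 kmol; ν_D = −3, so ξ = 321.8/3 = 107.3 kmol.
Outlet amounts (n = n₀ + ν ξ):
  E: 643.5 − 2(107.3) = 429
  D: 421.2 − 3(107.3) = 99.4
  B: 0 + 1(107.3) = 107.3
  C: 0 + 3(107.3) = 321.8
  A: 885.3 (inert)

322 kmol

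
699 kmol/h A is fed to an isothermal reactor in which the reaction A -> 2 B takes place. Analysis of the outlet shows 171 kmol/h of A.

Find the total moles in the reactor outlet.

For A: n = n₀ − 1ξ → 171 = 699 − 1ξ, giving ξ = 528 kmol/h.
Outlet amounts (n = n₀ + ν ξ):
  A: 699 − 1(528) = 171
  B: 0 + 2(528) = 1056
Total out = 171 + 1056 = 1227 kmol/h.

1230 kmol/h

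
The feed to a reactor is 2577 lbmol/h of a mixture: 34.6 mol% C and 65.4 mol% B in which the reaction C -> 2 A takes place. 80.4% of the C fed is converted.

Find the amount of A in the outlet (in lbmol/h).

1430 lbmol/h

C reacted = 0.804 × 891.6 = 716.9 lbmol/h; ν_C = −1, so ξ = 716.9/1 = 716.9 lbmol/h.
Outlet amounts (n = n₀ + ν ξ):
  C: 891.6 − 1(716.9) = 174.8
  A: 0 + 2(716.9) = 1434
  B: 1685 (inert)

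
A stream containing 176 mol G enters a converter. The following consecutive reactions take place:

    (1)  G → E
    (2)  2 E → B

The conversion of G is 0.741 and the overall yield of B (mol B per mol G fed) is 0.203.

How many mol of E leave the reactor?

59 mol

Conversion of G: G consumed = 1ξ₁ = 0.741 × 176 → ξ₁ = 130.4 mol.
Yield of B: 1ξ₂ / 176 = 0.203 → ξ₂ = 35.73 mol.
Outlet amounts (n = n₀ + Σ ν·ξ):
  G: 176 − 1(130.4) = 45.58
  E: 0 + 1(130.4) − 2(35.73) = 58.96
  B: 0 + 1(35.73) = 35.73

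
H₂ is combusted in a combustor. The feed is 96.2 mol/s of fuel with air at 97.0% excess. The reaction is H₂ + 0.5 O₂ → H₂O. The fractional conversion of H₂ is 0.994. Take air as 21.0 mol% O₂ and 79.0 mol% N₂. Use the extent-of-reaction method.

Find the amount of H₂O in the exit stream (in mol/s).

95.6 mol/s

Stoichiometric O₂ = 0.5 × 96.2 = 48.1 mol/s; O₂ fed = 48.1 × 1.970 = 94.76 mol/s.
N₂ fed = 94.76 × 79/21 = 356.5 mol/s.
Fuel reacted = 0.994 × 96.2 → ξ = 95.62 mol/s.
Outlet (n = n₀ + ν ξ):
  H₂: 96.2 − 1(95.62) = 0.5772
  O₂: 94.76 − 0.5(95.62) = 46.95
  N₂: 356.5 (inert)
  H₂O: 0 + 1(95.62) = 95.62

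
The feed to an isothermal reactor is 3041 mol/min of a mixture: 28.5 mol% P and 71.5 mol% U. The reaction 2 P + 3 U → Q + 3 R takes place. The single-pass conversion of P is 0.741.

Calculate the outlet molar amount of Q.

P reacted = 0.741 × 866.7 = 642.2 mol/min; ν_P = −2, so ξ = 642.2/2 = 321.1 mol/min.
Outlet amounts (n = n₀ + ν ξ):
  P: 866.7 − 2(321.1) = 224.5
  U: 2174 − 3(321.1) = 1211
  Q: 0 + 1(321.1) = 321.1
  R: 0 + 3(321.1) = 963.3

321 mol/min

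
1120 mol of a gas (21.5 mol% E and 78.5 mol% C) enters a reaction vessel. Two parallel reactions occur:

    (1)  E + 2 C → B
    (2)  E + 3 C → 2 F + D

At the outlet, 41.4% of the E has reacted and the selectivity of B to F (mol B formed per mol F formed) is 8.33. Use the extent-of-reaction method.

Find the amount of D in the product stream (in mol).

5.65 mol

Conversion of E: E consumed = 0.414 × 240.8 = 99.69 mol = 1ξ₁ + 1ξ₂.
Selectivity: 1ξ₁ / (2ξ₂) = 8.33 → ξ₁ = 16.66 ξ₂.
Substitute: (1·16.66 + 1) ξ₂ = 99.69 → ξ₂ = 5.645 mol, ξ₁ = 94.05 mol.
Outlet amounts (n = n₀ + Σ ν·ξ):
  E: 240.8 − 1(94.05) − 1(5.645) = 141.1
  C: 879.2 − 2(94.05) − 3(5.645) = 674.2
  B: 0 + 1(94.05) = 94.05
  F: 0 + 2(5.645) = 11.29
  D: 0 + 1(5.645) = 5.645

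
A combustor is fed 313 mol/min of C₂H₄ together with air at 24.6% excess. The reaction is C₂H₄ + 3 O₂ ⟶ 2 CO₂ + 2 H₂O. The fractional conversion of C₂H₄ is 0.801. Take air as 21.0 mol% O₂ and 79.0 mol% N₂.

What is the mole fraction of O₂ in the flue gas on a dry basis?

0.0776

Stoichiometric O₂ = 3 × 313 = 939 mol/min; O₂ fed = 939 × 1.246 = 1170 mol/min.
N₂ fed = 1170 × 79/21 = 4401 mol/min.
Fuel reacted = 0.801 × 313 → ξ = 250.7 mol/min.
Outlet (n = n₀ + ν ξ):
  C₂H₄: 313 − 1(250.7) = 62.29
  O₂: 1170 − 3(250.7) = 417.9
  N₂: 4401 (inert)
  CO₂: 0 + 2(250.7) = 501.4
  H₂O: 0 + 2(250.7) = 501.4
Dry total = 5383 mol/min; y_O₂ (dry) = 417.9 / 5383 = 0.07763.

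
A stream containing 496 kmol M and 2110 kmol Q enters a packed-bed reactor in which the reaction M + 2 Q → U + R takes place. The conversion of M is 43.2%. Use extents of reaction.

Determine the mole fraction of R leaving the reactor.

0.0896

M reacted = 0.432 × 496 = 214.3 kmol; ν_M = −1, so ξ = 214.3/1 = 214.3 kmol.
Outlet amounts (n = n₀ + ν ξ):
  M: 496 − 1(214.3) = 281.7
  Q: 2110 − 2(214.3) = 1681
  U: 0 + 1(214.3) = 214.3
  R: 0 + 1(214.3) = 214.3
Total out = 2392 kmol; y_R = 214.3 / 2392 = 0.08959.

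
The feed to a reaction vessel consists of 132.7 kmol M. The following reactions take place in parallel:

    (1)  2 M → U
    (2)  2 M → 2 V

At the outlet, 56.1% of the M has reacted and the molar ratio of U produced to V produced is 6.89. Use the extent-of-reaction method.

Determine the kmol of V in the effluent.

5.04 kmol

Conversion of M: M consumed = 0.561 × 132.7 = 74.44 kmol = 2ξ₁ + 2ξ₂.
Selectivity: 1ξ₁ / (2ξ₂) = 6.89 → ξ₁ = 13.78 ξ₂.
Substitute: (2·13.78 + 2) ξ₂ = 74.44 → ξ₂ = 2.518 kmol, ξ₁ = 34.7 kmol.
Outlet amounts (n = n₀ + Σ ν·ξ):
  M: 132.7 − 2(34.7) − 2(2.518) = 58.26
  U: 0 + 1(34.7) = 34.7
  V: 0 + 2(2.518) = 5.037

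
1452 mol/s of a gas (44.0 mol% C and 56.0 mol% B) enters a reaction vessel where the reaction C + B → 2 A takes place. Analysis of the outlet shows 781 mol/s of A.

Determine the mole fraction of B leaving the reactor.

0.291

For A: n = n₀ + 2ξ → 781 = 0 + 2ξ, giving ξ = 390.5 mol/s.
Outlet amounts (n = n₀ + ν ξ):
  C: 638.9 − 1(390.5) = 248.4
  B: 813.1 − 1(390.5) = 422.6
  A: 0 + 2(390.5) = 781
Total out = 1452 mol/s; y_B = 422.6 / 1452 = 0.2911.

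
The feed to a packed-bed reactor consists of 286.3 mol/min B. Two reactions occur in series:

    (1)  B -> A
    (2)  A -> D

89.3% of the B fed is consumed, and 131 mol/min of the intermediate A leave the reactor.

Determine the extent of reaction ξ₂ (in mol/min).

ξ₂ = 125 mol/min

Conversion of B: B consumed = 1ξ₁ = 0.893 × 286.3 → ξ₁ = 255.7 mol/min.
A balance: n_A = 0 + 1ξ₁ − 1ξ₂ = 131 → ξ₂ = (1·255.7 − 131)/1 = 124.7 mol/min.
Outlet amounts (n = n₀ + Σ ν·ξ):
  B: 286.3 − 1(255.7) = 30.63
  A: 0 + 1(255.7) − 1(124.7) = 131
  D: 0 + 1(124.7) = 124.7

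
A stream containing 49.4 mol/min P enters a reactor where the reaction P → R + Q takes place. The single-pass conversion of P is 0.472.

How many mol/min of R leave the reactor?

23.3 mol/min

P reacted = 0.472 × 49.4 = 23.32 mol/min; ν_P = −1, so ξ = 23.32/1 = 23.32 mol/min.
Outlet amounts (n = n₀ + ν ξ):
  P: 49.4 − 1(23.32) = 26.08
  R: 0 + 1(23.32) = 23.32
  Q: 0 + 1(23.32) = 23.32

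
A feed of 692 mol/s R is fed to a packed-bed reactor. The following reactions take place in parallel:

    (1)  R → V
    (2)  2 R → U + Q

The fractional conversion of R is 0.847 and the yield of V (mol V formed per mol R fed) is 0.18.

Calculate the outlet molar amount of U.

231 mol/s

Yield of V: 1ξ₁ / 692 = 0.18 → ξ₁ = 124.6 mol/s.
Conversion of R: 1ξ₁ + 2ξ₂ = 0.847 × 692 = 586.1 → ξ₂ = 230.8 mol/s.
Outlet amounts (n = n₀ + Σ ν·ξ):
  R: 692 − 1(124.6) − 2(230.8) = 105.9
  V: 0 + 1(124.6) = 124.6
  U: 0 + 1(230.8) = 230.8
  Q: 0 + 1(230.8) = 230.8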